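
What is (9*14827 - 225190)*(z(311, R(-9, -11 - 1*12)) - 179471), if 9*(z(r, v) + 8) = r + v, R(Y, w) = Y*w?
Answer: 148152413371/9 ≈ 1.6461e+10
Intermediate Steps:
z(r, v) = -8 + r/9 + v/9 (z(r, v) = -8 + (r + v)/9 = -8 + (r/9 + v/9) = -8 + r/9 + v/9)
(9*14827 - 225190)*(z(311, R(-9, -11 - 1*12)) - 179471) = (9*14827 - 225190)*((-8 + (1/9)*311 + (-9*(-11 - 1*12))/9) - 179471) = (133443 - 225190)*((-8 + 311/9 + (-9*(-11 - 12))/9) - 179471) = -91747*((-8 + 311/9 + (-9*(-23))/9) - 179471) = -91747*((-8 + 311/9 + (1/9)*207) - 179471) = -91747*((-8 + 311/9 + 23) - 179471) = -91747*(446/9 - 179471) = -91747*(-1614793/9) = 148152413371/9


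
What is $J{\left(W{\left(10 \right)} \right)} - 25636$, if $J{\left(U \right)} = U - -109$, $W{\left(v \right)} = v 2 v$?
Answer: $-25327$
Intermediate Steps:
$W{\left(v \right)} = 2 v^{2}$
$J{\left(U \right)} = 109 + U$ ($J{\left(U \right)} = U + 109 = 109 + U$)
$J{\left(W{\left(10 \right)} \right)} - 25636 = \left(109 + 2 \cdot 10^{2}\right) - 25636 = \left(109 + 2 \cdot 100\right) - 25636 = \left(109 + 200\right) - 25636 = 309 - 25636 = -25327$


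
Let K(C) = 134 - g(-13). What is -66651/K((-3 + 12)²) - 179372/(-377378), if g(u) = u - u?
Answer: -12564292615/25284326 ≈ -496.92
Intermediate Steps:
g(u) = 0
K(C) = 134 (K(C) = 134 - 1*0 = 134 + 0 = 134)
-66651/K((-3 + 12)²) - 179372/(-377378) = -66651/134 - 179372/(-377378) = -66651*1/134 - 179372*(-1/377378) = -66651/134 + 89686/188689 = -12564292615/25284326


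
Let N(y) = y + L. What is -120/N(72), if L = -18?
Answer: -20/9 ≈ -2.2222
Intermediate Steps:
N(y) = -18 + y (N(y) = y - 18 = -18 + y)
-120/N(72) = -120/(-18 + 72) = -120/54 = -120*1/54 = -20/9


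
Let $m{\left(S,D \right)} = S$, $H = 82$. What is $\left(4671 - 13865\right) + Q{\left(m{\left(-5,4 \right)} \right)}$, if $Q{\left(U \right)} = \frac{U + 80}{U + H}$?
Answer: $- \frac{707863}{77} \approx -9193.0$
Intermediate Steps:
$Q{\left(U \right)} = \frac{80 + U}{82 + U}$ ($Q{\left(U \right)} = \frac{U + 80}{U + 82} = \frac{80 + U}{82 + U}$)
$\left(4671 - 13865\right) + Q{\left(m{\left(-5,4 \right)} \right)} = \left(4671 - 13865\right) + \frac{80 - 5}{82 - 5} = -9194 + \frac{1}{77} \cdot 75 = -9194 + \frac{75}{77} = - \frac{707863}{77}$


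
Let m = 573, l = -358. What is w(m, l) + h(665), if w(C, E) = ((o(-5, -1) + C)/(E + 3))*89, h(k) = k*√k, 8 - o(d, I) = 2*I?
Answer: -51887/355 + 665*√665 ≈ 17003.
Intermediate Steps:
o(d, I) = 8 - 2*I
h(k) = k^(3/2)
w(C, E) = 89*(10 + C)/(3 + E) (w(C, E) = (((8 - 2*(-1)) + C)/(E + 3))*89 = (((8 + 2) + C)/(3 + E))*89 = ((10 + C)/(3 + E))*89 = 89*(10 + C)/(3 + E))
w(m, l) + h(665) = 89*(10 + 573)/(3 - 358) + 665^(3/2) = 89*583/(-355) + 665*√665 = 89*(-1/355)*583 + 665*√665 = -51887/355 + 665*√665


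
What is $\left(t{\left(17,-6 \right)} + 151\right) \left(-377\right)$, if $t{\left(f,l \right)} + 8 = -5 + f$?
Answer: $-58435$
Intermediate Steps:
$t{\left(f,l \right)} = -13 + f$ ($t{\left(f,l \right)} = -8 + \left(-5 + f\right) = -13 + f$)
$\left(t{\left(17,-6 \right)} + 151\right) \left(-377\right) = \left(\left(-13 + 17\right) + 151\right) \left(-377\right) = \left(4 + 151\right) \left(-377\right) = 155 \left(-377\right) = -58435$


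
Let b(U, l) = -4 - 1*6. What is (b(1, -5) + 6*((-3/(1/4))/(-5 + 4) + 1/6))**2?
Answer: 3969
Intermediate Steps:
b(U, l) = -10 (b(U, l) = -4 - 6 = -10)
(b(1, -5) + 6*((-3/(1/4))/(-5 + 4) + 1/6))**2 = (-10 + 6*((-3/(1/4))/(-5 + 4) + 1/6))**2 = (-10 + 6*(-3/1/4/(-1) + 1*(1/6)))**2 = (-10 + 6*(-3*4*(-1) + 1/6))**2 = (-10 + 6*(-12*(-1) + 1/6))**2 = (-10 + 6*(12 + 1/6))**2 = (-10 + 6*(73/6))**2 = (-10 + 73)**2 = 63**2 = 3969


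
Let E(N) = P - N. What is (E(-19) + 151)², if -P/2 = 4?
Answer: 26244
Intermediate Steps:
P = -8 (P = -2*4 = -8)
E(N) = -8 - N
(E(-19) + 151)² = ((-8 - 1*(-19)) + 151)² = ((-8 + 19) + 151)² = (11 + 151)² = 162² = 26244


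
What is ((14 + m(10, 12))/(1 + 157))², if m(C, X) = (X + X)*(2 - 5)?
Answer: 841/6241 ≈ 0.13475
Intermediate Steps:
m(C, X) = -6*X (m(C, X) = (2*X)*(-3) = -6*X)
((14 + m(10, 12))/(1 + 157))² = ((14 - 6*12)/(1 + 157))² = ((14 - 72)/158)² = (-58*1/158)² = (-29/79)² = 841/6241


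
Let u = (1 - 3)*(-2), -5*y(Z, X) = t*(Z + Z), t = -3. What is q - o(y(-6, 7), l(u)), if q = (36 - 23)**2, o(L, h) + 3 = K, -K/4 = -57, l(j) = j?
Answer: -56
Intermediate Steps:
y(Z, X) = 6*Z/5 (y(Z, X) = -(-3)*(Z + Z)/5 = -(-3)*2*Z/5 = -(-6)*Z/5 = 6*Z/5)
u = 4 (u = -2*(-2) = 4)
K = 228 (K = -4*(-57) = 228)
o(L, h) = 225 (o(L, h) = -3 + 228 = 225)
q = 169 (q = 13**2 = 169)
q - o(y(-6, 7), l(u)) = 169 - 1*225 = 169 - 225 = -56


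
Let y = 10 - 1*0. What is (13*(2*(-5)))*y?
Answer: -1300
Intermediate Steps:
y = 10 (y = 10 + 0 = 10)
(13*(2*(-5)))*y = (13*(2*(-5)))*10 = (13*(-10))*10 = -130*10 = -1300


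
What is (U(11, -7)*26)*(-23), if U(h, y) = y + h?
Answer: -2392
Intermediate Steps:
U(h, y) = h + y
(U(11, -7)*26)*(-23) = ((11 - 7)*26)*(-23) = (4*26)*(-23) = 104*(-23) = -2392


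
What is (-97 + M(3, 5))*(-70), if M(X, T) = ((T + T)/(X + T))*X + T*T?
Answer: 9555/2 ≈ 4777.5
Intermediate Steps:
M(X, T) = T**2 + 2*T*X/(T + X) (M(X, T) = ((2*T)/(T + X))*X + T**2 = (2*T/(T + X))*X + T**2 = 2*T*X/(T + X) + T**2 = T**2 + 2*T*X/(T + X))
(-97 + M(3, 5))*(-70) = (-97 + 5*(5**2 + 2*3 + 5*3)/(5 + 3))*(-70) = (-97 + 5*(25 + 6 + 15)/8)*(-70) = (-97 + 5*(1/8)*46)*(-70) = (-97 + 115/4)*(-70) = -273/4*(-70) = 9555/2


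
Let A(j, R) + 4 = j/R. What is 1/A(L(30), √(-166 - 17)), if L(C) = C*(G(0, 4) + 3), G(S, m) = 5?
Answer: -61/5044 + 5*I*√183/1261 ≈ -0.012094 + 0.053639*I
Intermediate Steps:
L(C) = 8*C (L(C) = C*(5 + 3) = C*8 = 8*C)
A(j, R) = -4 + j/R
1/A(L(30), √(-166 - 17)) = 1/(-4 + (8*30)/(√(-166 - 17))) = 1/(-4 + 240/(√(-183))) = 1/(-4 + 240/((I*√183))) = 1/(-4 + 240*(-I*√183/183)) = 1/(-4 - 80*I*√183/61)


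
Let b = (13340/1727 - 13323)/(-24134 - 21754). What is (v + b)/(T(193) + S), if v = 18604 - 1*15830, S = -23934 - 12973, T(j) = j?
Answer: -219858545305/2909532219264 ≈ -0.075565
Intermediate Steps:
S = -36907
b = 22995481/79248576 (b = (13340*(1/1727) - 13323)/(-45888) = (13340/1727 - 13323)*(-1/45888) = -22995481/1727*(-1/45888) = 22995481/79248576 ≈ 0.29017)
v = 2774 (v = 18604 - 15830 = 2774)
(v + b)/(T(193) + S) = (2774 + 22995481/79248576)/(193 - 36907) = (219858545305/79248576)/(-36714) = (219858545305/79248576)*(-1/36714) = -219858545305/2909532219264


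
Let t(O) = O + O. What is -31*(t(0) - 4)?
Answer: 124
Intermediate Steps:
t(O) = 2*O
-31*(t(0) - 4) = -31*(2*0 - 4) = -31*(0 - 4) = -31*(-4) = 124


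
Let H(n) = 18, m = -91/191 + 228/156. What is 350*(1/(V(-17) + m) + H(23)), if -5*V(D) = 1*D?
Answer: 347323550/54441 ≈ 6379.8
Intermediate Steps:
V(D) = -D/5
m = 2446/2483 (m = -91*1/191 + 228*(1/156) = -91/191 + 19/13 = 2446/2483 ≈ 0.98510)
350*(1/(V(-17) + m) + H(23)) = 350*(1/(-⅕*(-17) + 2446/2483) + 18) = 350*(1/(17/5 + 2446/2483) + 18) = 350*(1/(54441/12415) + 18) = 350*(12415/54441 + 18) = 350*(992353/54441) = 347323550/54441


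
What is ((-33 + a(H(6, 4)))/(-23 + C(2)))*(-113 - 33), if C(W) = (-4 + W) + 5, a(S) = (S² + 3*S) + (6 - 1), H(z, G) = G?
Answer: 0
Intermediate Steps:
a(S) = 5 + S² + 3*S (a(S) = (S² + 3*S) + 5 = 5 + S² + 3*S)
C(W) = 1 + W
((-33 + a(H(6, 4)))/(-23 + C(2)))*(-113 - 33) = ((-33 + (5 + 4² + 3*4))/(-23 + (1 + 2)))*(-113 - 33) = ((-33 + (5 + 16 + 12))/(-23 + 3))*(-146) = ((-33 + 33)/(-20))*(-146) = (0*(-1/20))*(-146) = 0*(-146) = 0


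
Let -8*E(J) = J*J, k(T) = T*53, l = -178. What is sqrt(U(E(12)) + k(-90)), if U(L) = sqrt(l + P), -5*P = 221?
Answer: sqrt(-119250 + 5*I*sqrt(5555))/5 ≈ 0.10792 + 69.065*I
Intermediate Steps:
P = -221/5 (P = -1/5*221 = -221/5 ≈ -44.200)
k(T) = 53*T
E(J) = -J**2/8 (E(J) = -J*J/8 = -J**2/8)
U(L) = I*sqrt(5555)/5 (U(L) = sqrt(-178 - 221/5) = sqrt(-1111/5) = I*sqrt(5555)/5)
sqrt(U(E(12)) + k(-90)) = sqrt(I*sqrt(5555)/5 + 53*(-90)) = sqrt(I*sqrt(5555)/5 - 4770) = sqrt(-4770 + I*sqrt(5555)/5)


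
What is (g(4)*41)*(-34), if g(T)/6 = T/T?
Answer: -8364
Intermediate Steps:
g(T) = 6 (g(T) = 6*(T/T) = 6*1 = 6)
(g(4)*41)*(-34) = (6*41)*(-34) = 246*(-34) = -8364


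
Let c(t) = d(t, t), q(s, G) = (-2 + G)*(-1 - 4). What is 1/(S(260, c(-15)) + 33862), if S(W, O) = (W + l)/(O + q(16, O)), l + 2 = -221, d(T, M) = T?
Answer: 70/2370377 ≈ 2.9531e-5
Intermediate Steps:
q(s, G) = 10 - 5*G (q(s, G) = (-2 + G)*(-5) = 10 - 5*G)
l = -223 (l = -2 - 221 = -223)
c(t) = t
S(W, O) = (-223 + W)/(10 - 4*O) (S(W, O) = (W - 223)/(O + (10 - 5*O)) = (-223 + W)/(10 - 4*O))
1/(S(260, c(-15)) + 33862) = 1/((223 - 1*260)/(2*(-5 + 2*(-15))) + 33862) = 1/((223 - 260)/(2*(-5 - 30)) + 33862) = 1/((1/2)*(-37)/(-35) + 33862) = 1/((1/2)*(-1/35)*(-37) + 33862) = 1/(37/70 + 33862) = 1/(2370377/70) = 70/2370377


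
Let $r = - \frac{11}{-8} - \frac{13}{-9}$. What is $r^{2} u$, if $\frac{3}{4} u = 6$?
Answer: $\frac{41209}{648} \approx 63.594$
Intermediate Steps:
$u = 8$ ($u = \frac{4}{3} \cdot 6 = 8$)
$r = \frac{203}{72}$ ($r = \left(-11\right) \left(- \frac{1}{8}\right) - - \frac{13}{9} = \frac{11}{8} + \frac{13}{9} = \frac{203}{72} \approx 2.8194$)
$r^{2} u = \left(\frac{203}{72}\right)^{2} \cdot 8 = \frac{41209}{5184} \cdot 8 = \frac{41209}{648}$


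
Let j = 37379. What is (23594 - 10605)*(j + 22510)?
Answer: 777898221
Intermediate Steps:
(23594 - 10605)*(j + 22510) = (23594 - 10605)*(37379 + 22510) = 12989*59889 = 777898221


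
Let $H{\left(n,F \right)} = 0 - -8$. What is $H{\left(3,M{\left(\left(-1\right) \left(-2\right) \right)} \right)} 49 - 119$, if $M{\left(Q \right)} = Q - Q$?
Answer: $273$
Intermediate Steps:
$M{\left(Q \right)} = 0$
$H{\left(n,F \right)} = 8$ ($H{\left(n,F \right)} = 0 + 8 = 8$)
$H{\left(3,M{\left(\left(-1\right) \left(-2\right) \right)} \right)} 49 - 119 = 8 \cdot 49 - 119 = 392 - 119 = 273$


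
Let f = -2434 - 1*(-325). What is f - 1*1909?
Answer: -4018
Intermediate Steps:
f = -2109 (f = -2434 + 325 = -2109)
f - 1*1909 = -2109 - 1*1909 = -2109 - 1909 = -4018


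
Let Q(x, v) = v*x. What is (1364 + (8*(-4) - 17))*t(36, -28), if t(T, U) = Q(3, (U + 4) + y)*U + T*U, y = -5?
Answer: 1877820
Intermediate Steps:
t(T, U) = T*U + U*(-3 + 3*U) (t(T, U) = (((U + 4) - 5)*3)*U + T*U = (((4 + U) - 5)*3)*U + T*U = ((-1 + U)*3)*U + T*U = (-3 + 3*U)*U + T*U = U*(-3 + 3*U) + T*U = T*U + U*(-3 + 3*U))
(1364 + (8*(-4) - 17))*t(36, -28) = (1364 + (8*(-4) - 17))*(-28*(-3 + 36 + 3*(-28))) = (1364 + (-32 - 17))*(-28*(-3 + 36 - 84)) = (1364 - 49)*(-28*(-51)) = 1315*1428 = 1877820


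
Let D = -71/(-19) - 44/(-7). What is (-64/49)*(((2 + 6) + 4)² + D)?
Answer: -1311040/6517 ≈ -201.17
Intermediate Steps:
D = 1333/133 (D = -71*(-1/19) - 44*(-⅐) = 71/19 + 44/7 = 1333/133 ≈ 10.023)
(-64/49)*(((2 + 6) + 4)² + D) = (-64/49)*(((2 + 6) + 4)² + 1333/133) = (-64*1/49)*((8 + 4)² + 1333/133) = -64*(12² + 1333/133)/49 = -64*(144 + 1333/133)/49 = -64/49*20485/133 = -1311040/6517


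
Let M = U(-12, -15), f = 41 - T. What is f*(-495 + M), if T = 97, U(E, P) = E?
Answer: 28392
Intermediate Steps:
f = -56 (f = 41 - 1*97 = 41 - 97 = -56)
M = -12
f*(-495 + M) = -56*(-495 - 12) = -56*(-507) = 28392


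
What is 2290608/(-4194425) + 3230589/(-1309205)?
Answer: -3309867742593/1098272436425 ≈ -3.0137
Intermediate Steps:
2290608/(-4194425) + 3230589/(-1309205) = 2290608*(-1/4194425) + 3230589*(-1/1309205) = -2290608/4194425 - 3230589/1309205 = -3309867742593/1098272436425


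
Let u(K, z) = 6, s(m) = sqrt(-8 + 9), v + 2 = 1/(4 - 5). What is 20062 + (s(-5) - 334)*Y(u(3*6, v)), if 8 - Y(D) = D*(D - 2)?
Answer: 25390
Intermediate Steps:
v = -3 (v = -2 + 1/(4 - 5) = -2 + 1/(-1) = -2 - 1 = -3)
s(m) = 1 (s(m) = sqrt(1) = 1)
Y(D) = 8 - D*(-2 + D) (Y(D) = 8 - D*(D - 2) = 8 - D*(-2 + D))
20062 + (s(-5) - 334)*Y(u(3*6, v)) = 20062 + (1 - 334)*(8 - 1*6**2 + 2*6) = 20062 - 333*(8 - 1*36 + 12) = 20062 - 333*(8 - 36 + 12) = 20062 - 333*(-16) = 20062 + 5328 = 25390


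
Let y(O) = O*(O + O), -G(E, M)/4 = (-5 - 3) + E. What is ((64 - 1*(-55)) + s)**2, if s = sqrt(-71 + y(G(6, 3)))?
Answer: (119 + sqrt(57))**2 ≈ 16015.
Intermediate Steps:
G(E, M) = 32 - 4*E (G(E, M) = -4*((-5 - 3) + E) = -4*(-8 + E) = 32 - 4*E)
y(O) = 2*O**2 (y(O) = O*(2*O) = 2*O**2)
s = sqrt(57) (s = sqrt(-71 + 2*(32 - 4*6)**2) = sqrt(-71 + 2*(32 - 24)**2) = sqrt(-71 + 2*8**2) = sqrt(-71 + 2*64) = sqrt(-71 + 128) = sqrt(57) ≈ 7.5498)
((64 - 1*(-55)) + s)**2 = ((64 - 1*(-55)) + sqrt(57))**2 = ((64 + 55) + sqrt(57))**2 = (119 + sqrt(57))**2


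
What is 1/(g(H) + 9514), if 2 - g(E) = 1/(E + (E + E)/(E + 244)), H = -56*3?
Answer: 3276/31174435 ≈ 0.00010509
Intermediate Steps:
H = -168
g(E) = 2 - 1/(E + 2*E/(244 + E)) (g(E) = 2 - 1/(E + (E + E)/(E + 244)) = 2 - 1/(E + (2*E)/(244 + E)) = 2 - 1/(E + 2*E/(244 + E)))
1/(g(H) + 9514) = 1/((-244 + 2*(-168)² + 491*(-168))/((-168)*(246 - 168)) + 9514) = 1/(-1/168*(-244 + 2*28224 - 82488)/78 + 9514) = 1/(-1/168*1/78*(-244 + 56448 - 82488) + 9514) = 1/(-1/168*1/78*(-26284) + 9514) = 1/(6571/3276 + 9514) = 1/(31174435/3276) = 3276/31174435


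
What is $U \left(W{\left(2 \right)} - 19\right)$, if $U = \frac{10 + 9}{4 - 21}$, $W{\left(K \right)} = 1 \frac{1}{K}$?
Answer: $\frac{703}{34} \approx 20.676$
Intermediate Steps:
$W{\left(K \right)} = \frac{1}{K}$
$U = - \frac{19}{17}$ ($U = \frac{19}{-17} = 19 \left(- \frac{1}{17}\right) = - \frac{19}{17} \approx -1.1176$)
$U \left(W{\left(2 \right)} - 19\right) = - \frac{19 \left(\frac{1}{2} - 19\right)}{17} = \left(- \frac{19}{17}\right) \left(- \frac{37}{2}\right) = \frac{703}{34}$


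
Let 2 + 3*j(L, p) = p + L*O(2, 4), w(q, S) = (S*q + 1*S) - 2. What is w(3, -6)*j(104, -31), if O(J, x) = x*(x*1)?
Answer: -42406/3 ≈ -14135.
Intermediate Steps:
w(q, S) = -2 + S + S*q (w(q, S) = (S*q + S) - 2 = (S + S*q) - 2 = -2 + S + S*q)
O(J, x) = x² (O(J, x) = x*x = x²)
j(L, p) = -⅔ + p/3 + 16*L/3 (j(L, p) = -⅔ + (p + L*4²)/3 = -⅔ + (p + L*16)/3 = -⅔ + (p + 16*L)/3 = -⅔ + (p/3 + 16*L/3) = -⅔ + p/3 + 16*L/3)
w(3, -6)*j(104, -31) = (-2 - 6 - 6*3)*(-⅔ + (⅓)*(-31) + (16/3)*104) = (-2 - 6 - 18)*(-⅔ - 31/3 + 1664/3) = -26*1631/3 = -42406/3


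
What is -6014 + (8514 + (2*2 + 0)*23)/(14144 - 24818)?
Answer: -32101021/5337 ≈ -6014.8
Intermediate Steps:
-6014 + (8514 + (2*2 + 0)*23)/(14144 - 24818) = -6014 + (8514 + (4 + 0)*23)/(-10674) = -6014 + (8514 + 4*23)*(-1/10674) = -6014 + (8514 + 92)*(-1/10674) = -6014 + 8606*(-1/10674) = -6014 - 4303/5337 = -32101021/5337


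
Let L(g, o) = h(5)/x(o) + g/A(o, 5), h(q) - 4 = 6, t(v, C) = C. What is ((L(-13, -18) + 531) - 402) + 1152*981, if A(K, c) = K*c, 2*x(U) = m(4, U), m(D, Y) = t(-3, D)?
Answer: 101722153/90 ≈ 1.1302e+6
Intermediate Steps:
m(D, Y) = D
x(U) = 2 (x(U) = (½)*4 = 2)
h(q) = 10 (h(q) = 4 + 6 = 10)
L(g, o) = 5 + g/(5*o) (L(g, o) = 10/2 + g/((o*5)) = 10*(½) + g/((5*o)) = 5 + g*(1/(5*o)) = 5 + g/(5*o))
((L(-13, -18) + 531) - 402) + 1152*981 = (((5 + (⅕)*(-13)/(-18)) + 531) - 402) + 1152*981 = (((5 + (⅕)*(-13)*(-1/18)) + 531) - 402) + 1130112 = (((5 + 13/90) + 531) - 402) + 1130112 = ((463/90 + 531) - 402) + 1130112 = (48253/90 - 402) + 1130112 = 12073/90 + 1130112 = 101722153/90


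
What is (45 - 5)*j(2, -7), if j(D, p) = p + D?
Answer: -200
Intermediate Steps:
j(D, p) = D + p
(45 - 5)*j(2, -7) = (45 - 5)*(2 - 7) = 40*(-5) = -200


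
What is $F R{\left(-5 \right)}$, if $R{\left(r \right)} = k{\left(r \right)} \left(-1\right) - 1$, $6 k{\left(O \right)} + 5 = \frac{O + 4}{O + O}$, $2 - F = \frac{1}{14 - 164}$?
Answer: $- \frac{3311}{9000} \approx -0.36789$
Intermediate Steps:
$F = \frac{301}{150}$ ($F = 2 - \frac{1}{14 - 164} = 2 - \frac{1}{-150} = 2 - - \frac{1}{150} = 2 + \frac{1}{150} = \frac{301}{150} \approx 2.0067$)
$k{\left(O \right)} = - \frac{5}{6} + \frac{4 + O}{12 O}$ ($k{\left(O \right)} = - \frac{5}{6} + \frac{\left(O + 4\right) \frac{1}{O + O}}{6} = - \frac{5}{6} + \frac{\left(4 + O\right) \frac{1}{2 O}}{6} = - \frac{5}{6} + \frac{\frac{1}{2} \frac{1}{O} \left(4 + O\right)}{6} = - \frac{5}{6} + \frac{4 + O}{12 O}$)
$R{\left(r \right)} = -1 - \frac{4 - 9 r}{12 r}$ ($R{\left(r \right)} = \frac{4 - 9 r}{12 r} \left(-1\right) - 1 = - \frac{4 - 9 r}{12 r} - 1 = -1 - \frac{4 - 9 r}{12 r}$)
$F R{\left(-5 \right)} = \frac{301 \frac{-4 - -15}{12 \left(-5\right)}}{150} = \frac{301 \cdot \frac{1}{12} \left(- \frac{1}{5}\right) \left(-4 + 15\right)}{150} = \frac{301 \cdot \frac{1}{12} \left(- \frac{1}{5}\right) 11}{150} = \frac{301}{150} \left(- \frac{11}{60}\right) = - \frac{3311}{9000}$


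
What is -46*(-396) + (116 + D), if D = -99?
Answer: 18233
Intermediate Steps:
-46*(-396) + (116 + D) = -46*(-396) + (116 - 99) = 18216 + 17 = 18233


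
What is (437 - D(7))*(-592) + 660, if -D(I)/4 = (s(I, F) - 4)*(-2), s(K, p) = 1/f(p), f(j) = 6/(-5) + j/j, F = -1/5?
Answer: -300668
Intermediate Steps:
F = -1/5 (F = -1*1/5 = -1/5 ≈ -0.20000)
f(j) = -1/5 (f(j) = 6*(-1/5) + 1 = -6/5 + 1 = -1/5)
s(K, p) = -5 (s(K, p) = 1/(-1/5) = -5)
D(I) = -72 (D(I) = -4*(-5 - 4)*(-2) = -(-36)*(-2) = -4*18 = -72)
(437 - D(7))*(-592) + 660 = (437 - 1*(-72))*(-592) + 660 = (437 + 72)*(-592) + 660 = 509*(-592) + 660 = -301328 + 660 = -300668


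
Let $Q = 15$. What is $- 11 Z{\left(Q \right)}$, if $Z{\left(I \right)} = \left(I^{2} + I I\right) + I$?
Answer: $-5115$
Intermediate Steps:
$Z{\left(I \right)} = I + 2 I^{2}$ ($Z{\left(I \right)} = \left(I^{2} + I^{2}\right) + I = 2 I^{2} + I = I + 2 I^{2}$)
$- 11 Z{\left(Q \right)} = - 11 \cdot 15 \left(1 + 2 \cdot 15\right) = - 11 \cdot 15 \left(1 + 30\right) = - 11 \cdot 15 \cdot 31 = \left(-11\right) 465 = -5115$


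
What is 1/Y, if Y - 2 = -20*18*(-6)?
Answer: 1/2162 ≈ 0.00046253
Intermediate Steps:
Y = 2162 (Y = 2 - 20*18*(-6) = 2 - 360*(-6) = 2 + 2160 = 2162)
1/Y = 1/2162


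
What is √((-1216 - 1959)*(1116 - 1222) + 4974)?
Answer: 2*√85381 ≈ 584.40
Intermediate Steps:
√((-1216 - 1959)*(1116 - 1222) + 4974) = √(-3175*(-106) + 4974) = √(336550 + 4974) = √341524 = 2*√85381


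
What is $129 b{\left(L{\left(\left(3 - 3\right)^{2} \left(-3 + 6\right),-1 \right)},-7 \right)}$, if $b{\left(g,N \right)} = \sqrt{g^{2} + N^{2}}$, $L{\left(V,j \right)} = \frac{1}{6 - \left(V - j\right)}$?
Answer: $\frac{129 \sqrt{1226}}{5} \approx 903.37$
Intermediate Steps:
$L{\left(V,j \right)} = \frac{1}{6 + j - V}$
$b{\left(g,N \right)} = \sqrt{N^{2} + g^{2}}$
$129 b{\left(L{\left(\left(3 - 3\right)^{2} \left(-3 + 6\right),-1 \right)},-7 \right)} = 129 \sqrt{\left(-7\right)^{2} + \left(\frac{1}{6 - 1 - \left(3 - 3\right)^{2} \left(-3 + 6\right)}\right)^{2}} = 129 \sqrt{49 + \left(\frac{1}{6 - 1 - 0^{2} \cdot 3}\right)^{2}} = 129 \sqrt{49 + \left(\frac{1}{6 - 1 - 0 \cdot 3}\right)^{2}} = 129 \sqrt{49 + \left(\frac{1}{6 - 1 - 0}\right)^{2}} = 129 \sqrt{49 + \left(\frac{1}{6 - 1 + 0}\right)^{2}} = 129 \sqrt{49 + \left(\frac{1}{5}\right)^{2}} = 129 \sqrt{49 + \frac{1}{25}} = 129 \sqrt{\frac{1226}{25}} = 129 \frac{\sqrt{1226}}{5} = \frac{129 \sqrt{1226}}{5}$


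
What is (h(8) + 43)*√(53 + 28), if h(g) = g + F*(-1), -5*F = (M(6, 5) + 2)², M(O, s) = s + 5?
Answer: 3591/5 ≈ 718.20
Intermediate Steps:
M(O, s) = 5 + s
F = -144/5 (F = -((5 + 5) + 2)²/5 = -(10 + 2)²/5 = -⅕*12² = -⅕*144 = -144/5 ≈ -28.800)
h(g) = 144/5 + g (h(g) = g - 144/5*(-1) = g + 144/5 = 144/5 + g)
(h(8) + 43)*√(53 + 28) = ((144/5 + 8) + 43)*√(53 + 28) = (184/5 + 43)*√81 = (399/5)*9 = 3591/5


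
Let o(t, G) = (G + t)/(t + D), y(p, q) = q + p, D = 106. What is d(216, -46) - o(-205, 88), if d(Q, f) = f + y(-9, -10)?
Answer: -728/11 ≈ -66.182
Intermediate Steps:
y(p, q) = p + q
o(t, G) = (G + t)/(106 + t) (o(t, G) = (G + t)/(t + 106) = (G + t)/(106 + t))
d(Q, f) = -19 + f (d(Q, f) = f + (-9 - 10) = f - 19 = -19 + f)
d(216, -46) - o(-205, 88) = (-19 - 46) - (88 - 205)/(106 - 205) = -65 - (-117)/(-99) = -65 - (-1)*(-117)/99 = -65 - 1*13/11 = -65 - 13/11 = -728/11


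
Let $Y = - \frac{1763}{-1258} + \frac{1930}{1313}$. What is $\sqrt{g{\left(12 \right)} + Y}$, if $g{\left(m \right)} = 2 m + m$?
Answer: $\frac{\sqrt{106052357103862}}{1651754} \approx 6.2347$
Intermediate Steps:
$Y = \frac{4742759}{1651754}$ ($Y = \left(-1763\right) \left(- \frac{1}{1258}\right) + 1930 \cdot \frac{1}{1313} = \frac{1763}{1258} + \frac{1930}{1313} = \frac{4742759}{1651754} \approx 2.8713$)
$g{\left(m \right)} = 3 m$
$\sqrt{g{\left(12 \right)} + Y} = \sqrt{3 \cdot 12 + \frac{4742759}{1651754}} = \sqrt{36 + \frac{4742759}{1651754}} = \sqrt{\frac{64205903}{1651754}} = \frac{\sqrt{106052357103862}}{1651754}$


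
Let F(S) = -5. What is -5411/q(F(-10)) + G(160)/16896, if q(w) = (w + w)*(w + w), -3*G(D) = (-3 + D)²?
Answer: -69184417/1267200 ≈ -54.596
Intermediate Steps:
G(D) = -(-3 + D)²/3
q(w) = 4*w² (q(w) = (2*w)*(2*w) = 4*w²)
-5411/q(F(-10)) + G(160)/16896 = -5411/(4*(-5)²) - (-3 + 160)²/3/16896 = -5411/(4*25) - ⅓*157²*(1/16896) = -5411/100 - ⅓*24649*(1/16896) = -5411*1/100 - 24649/3*1/16896 = -5411/100 - 24649/50688 = -69184417/1267200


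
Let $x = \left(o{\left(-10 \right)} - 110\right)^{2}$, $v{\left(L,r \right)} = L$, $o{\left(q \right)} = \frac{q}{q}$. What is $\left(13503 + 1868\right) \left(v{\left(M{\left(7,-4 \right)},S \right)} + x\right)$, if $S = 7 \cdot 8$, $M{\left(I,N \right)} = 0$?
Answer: $182622851$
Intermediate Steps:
$o{\left(q \right)} = 1$
$S = 56$
$x = 11881$ ($x = \left(1 - 110\right)^{2} = \left(-109\right)^{2} = 11881$)
$\left(13503 + 1868\right) \left(v{\left(M{\left(7,-4 \right)},S \right)} + x\right) = \left(13503 + 1868\right) \left(0 + 11881\right) = 15371 \cdot 11881 = 182622851$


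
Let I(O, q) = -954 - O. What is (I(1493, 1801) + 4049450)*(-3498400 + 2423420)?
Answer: -4350447284940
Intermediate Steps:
(I(1493, 1801) + 4049450)*(-3498400 + 2423420) = ((-954 - 1*1493) + 4049450)*(-3498400 + 2423420) = ((-954 - 1493) + 4049450)*(-1074980) = (-2447 + 4049450)*(-1074980) = 4047003*(-1074980) = -4350447284940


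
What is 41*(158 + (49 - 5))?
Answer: 8282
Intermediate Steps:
41*(158 + (49 - 5)) = 41*(158 + 44) = 41*202 = 8282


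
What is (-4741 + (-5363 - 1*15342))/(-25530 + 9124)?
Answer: 12723/8203 ≈ 1.5510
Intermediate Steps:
(-4741 + (-5363 - 1*15342))/(-25530 + 9124) = (-4741 + (-5363 - 15342))/(-16406) = (-4741 - 20705)*(-1/16406) = -25446*(-1/16406) = 12723/8203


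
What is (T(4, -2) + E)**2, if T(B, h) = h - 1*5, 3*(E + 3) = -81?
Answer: 1369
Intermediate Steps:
E = -30 (E = -3 + (1/3)*(-81) = -3 - 27 = -30)
T(B, h) = -5 + h (T(B, h) = h - 5 = -5 + h)
(T(4, -2) + E)**2 = ((-5 - 2) - 30)**2 = (-7 - 30)**2 = (-37)**2 = 1369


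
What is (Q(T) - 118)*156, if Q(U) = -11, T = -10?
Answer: -20124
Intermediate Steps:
(Q(T) - 118)*156 = (-11 - 118)*156 = -129*156 = -20124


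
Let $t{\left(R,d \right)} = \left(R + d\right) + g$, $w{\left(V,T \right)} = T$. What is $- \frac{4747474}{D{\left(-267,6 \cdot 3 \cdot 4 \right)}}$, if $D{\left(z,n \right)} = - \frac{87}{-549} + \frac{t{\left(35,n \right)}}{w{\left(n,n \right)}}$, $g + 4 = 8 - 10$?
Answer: $- \frac{20850905808}{6857} \approx -3.0408 \cdot 10^{6}$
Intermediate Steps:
$g = -6$ ($g = -4 + \left(8 - 10\right) = -4 - 2 = -6$)
$t{\left(R,d \right)} = -6 + R + d$ ($t{\left(R,d \right)} = \left(R + d\right) - 6 = -6 + R + d$)
$D{\left(z,n \right)} = \frac{29}{183} + \frac{29 + n}{n}$ ($D{\left(z,n \right)} = - \frac{87}{-549} + \frac{-6 + 35 + n}{n} = \left(-87\right) \left(- \frac{1}{549}\right) + \frac{29 + n}{n} = \frac{29}{183} + \frac{29 + n}{n}$)
$- \frac{4747474}{D{\left(-267,6 \cdot 3 \cdot 4 \right)}} = - \frac{4747474}{\frac{212}{183} + \frac{29}{6 \cdot 3 \cdot 4}} = - \frac{4747474}{\frac{212}{183} + \frac{29}{18 \cdot 4}} = - \frac{4747474}{\frac{212}{183} + \frac{29}{72}} = - \frac{4747474}{\frac{6857}{4392}} = \left(-4747474\right) \frac{4392}{6857} = - \frac{20850905808}{6857}$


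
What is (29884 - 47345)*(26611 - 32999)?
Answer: 111540868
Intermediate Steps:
(29884 - 47345)*(26611 - 32999) = -17461*(-6388) = 111540868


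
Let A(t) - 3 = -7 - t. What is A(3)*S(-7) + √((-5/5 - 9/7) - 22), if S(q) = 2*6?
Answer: -84 + I*√1190/7 ≈ -84.0 + 4.9281*I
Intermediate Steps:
A(t) = -4 - t (A(t) = 3 + (-7 - t) = -4 - t)
S(q) = 12
A(3)*S(-7) + √((-5/5 - 9/7) - 22) = (-4 - 1*3)*12 + √((-5/5 - 9/7) - 22) = (-4 - 3)*12 + √((-5*⅕ - 9*⅐) - 22) = -7*12 + √((-1 - 9/7) - 22) = -84 + √(-16/7 - 22) = -84 + √(-170/7) = -84 + I*√1190/7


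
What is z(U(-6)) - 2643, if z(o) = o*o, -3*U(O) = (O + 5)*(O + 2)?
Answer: -23771/9 ≈ -2641.2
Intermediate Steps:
U(O) = -(2 + O)*(5 + O)/3 (U(O) = -(O + 5)*(O + 2)/3 = -(5 + O)*(2 + O)/3 = -(2 + O)*(5 + O)/3)
z(o) = o²
z(U(-6)) - 2643 = (-10/3 - 7/3*(-6) - ⅓*(-6)²)² - 2643 = (-10/3 + 14 - ⅓*36)² - 2643 = (-10/3 + 14 - 12)² - 2643 = (-4/3)² - 2643 = 16/9 - 2643 = -23771/9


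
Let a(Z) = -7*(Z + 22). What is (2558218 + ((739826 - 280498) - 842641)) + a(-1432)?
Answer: 2184775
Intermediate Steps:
a(Z) = -154 - 7*Z (a(Z) = -7*(22 + Z) = -154 - 7*Z)
(2558218 + ((739826 - 280498) - 842641)) + a(-1432) = (2558218 + ((739826 - 280498) - 842641)) + (-154 - 7*(-1432)) = (2558218 + (459328 - 842641)) + (-154 + 10024) = (2558218 - 383313) + 9870 = 2174905 + 9870 = 2184775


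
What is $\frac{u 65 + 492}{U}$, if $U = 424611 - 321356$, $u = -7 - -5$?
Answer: $\frac{362}{103255} \approx 0.0035059$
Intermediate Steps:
$u = -2$ ($u = -7 + 5 = -2$)
$U = 103255$ ($U = 424611 - 321356 = 103255$)
$\frac{u 65 + 492}{U} = \frac{\left(-2\right) 65 + 492}{103255} = \left(-130 + 492\right) \frac{1}{103255} = 362 \cdot \frac{1}{103255} = \frac{362}{103255}$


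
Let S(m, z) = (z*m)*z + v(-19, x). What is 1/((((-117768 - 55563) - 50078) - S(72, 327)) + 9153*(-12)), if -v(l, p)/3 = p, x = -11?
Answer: -1/8032166 ≈ -1.2450e-7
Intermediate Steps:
v(l, p) = -3*p
S(m, z) = 33 + m*z**2 (S(m, z) = (z*m)*z - 3*(-11) = (m*z)*z + 33 = m*z**2 + 33 = 33 + m*z**2)
1/((((-117768 - 55563) - 50078) - S(72, 327)) + 9153*(-12)) = 1/((((-117768 - 55563) - 50078) - (33 + 72*327**2)) + 9153*(-12)) = 1/(((-173331 - 50078) - (33 + 72*106929)) - 109836) = 1/((-223409 - (33 + 7698888)) - 109836) = 1/((-223409 - 1*7698921) - 109836) = 1/((-223409 - 7698921) - 109836) = 1/(-7922330 - 109836) = 1/(-8032166) = -1/8032166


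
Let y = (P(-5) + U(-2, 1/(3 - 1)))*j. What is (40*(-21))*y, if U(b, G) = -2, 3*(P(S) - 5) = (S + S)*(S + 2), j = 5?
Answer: -54600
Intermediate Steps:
P(S) = 5 + 2*S*(2 + S)/3 (P(S) = 5 + ((S + S)*(S + 2))/3 = 5 + ((2*S)*(2 + S))/3 = 5 + (2*S*(2 + S))/3 = 5 + 2*S*(2 + S)/3)
y = 65 (y = ((5 + (2/3)*(-5)**2 + (4/3)*(-5)) - 2)*5 = ((5 + (2/3)*25 - 20/3) - 2)*5 = ((5 + 50/3 - 20/3) - 2)*5 = (15 - 2)*5 = 13*5 = 65)
(40*(-21))*y = (40*(-21))*65 = -840*65 = -54600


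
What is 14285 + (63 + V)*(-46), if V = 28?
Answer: 10099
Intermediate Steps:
14285 + (63 + V)*(-46) = 14285 + (63 + 28)*(-46) = 14285 + 91*(-46) = 14285 - 4186 = 10099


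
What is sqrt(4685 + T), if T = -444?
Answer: sqrt(4241) ≈ 65.123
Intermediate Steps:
sqrt(4685 + T) = sqrt(4685 - 444) = sqrt(4241)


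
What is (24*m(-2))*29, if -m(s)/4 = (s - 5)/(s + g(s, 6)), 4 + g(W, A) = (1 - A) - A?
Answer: -19488/17 ≈ -1146.4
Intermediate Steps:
g(W, A) = -3 - 2*A (g(W, A) = -4 + ((1 - A) - A) = -4 + (1 - 2*A) = -3 - 2*A)
m(s) = -4*(-5 + s)/(-15 + s) (m(s) = -4*(s - 5)/(s + (-3 - 2*6)) = -4*(-5 + s)/(s + (-3 - 12)) = -4*(-5 + s)/(s - 15) = -4*(-5 + s)/(-15 + s))
(24*m(-2))*29 = (24*(4*(5 - 1*(-2))/(-15 - 2)))*29 = (24*(4*(5 + 2)/(-17)))*29 = (24*(4*(-1/17)*7))*29 = (24*(-28/17))*29 = -672/17*29 = -19488/17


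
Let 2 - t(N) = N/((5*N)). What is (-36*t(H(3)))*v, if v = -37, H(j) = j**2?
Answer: 11988/5 ≈ 2397.6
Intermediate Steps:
t(N) = 9/5 (t(N) = 2 - N/(5*N) = 2 - N*1/(5*N) = 2 - 1*1/5 = 2 - 1/5 = 9/5)
(-36*t(H(3)))*v = -36*9/5*(-37) = -324/5*(-37) = 11988/5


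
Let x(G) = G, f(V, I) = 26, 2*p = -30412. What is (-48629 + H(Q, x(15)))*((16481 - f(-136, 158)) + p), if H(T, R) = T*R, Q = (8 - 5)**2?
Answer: -60569006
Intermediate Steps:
p = -15206 (p = (1/2)*(-30412) = -15206)
Q = 9 (Q = 3**2 = 9)
H(T, R) = R*T
(-48629 + H(Q, x(15)))*((16481 - f(-136, 158)) + p) = (-48629 + 15*9)*((16481 - 1*26) - 15206) = (-48629 + 135)*((16481 - 26) - 15206) = -48494*(16455 - 15206) = -48494*1249 = -60569006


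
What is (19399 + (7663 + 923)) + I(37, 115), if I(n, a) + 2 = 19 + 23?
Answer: 28025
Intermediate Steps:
I(n, a) = 40 (I(n, a) = -2 + (19 + 23) = -2 + 42 = 40)
(19399 + (7663 + 923)) + I(37, 115) = (19399 + (7663 + 923)) + 40 = (19399 + 8586) + 40 = 27985 + 40 = 28025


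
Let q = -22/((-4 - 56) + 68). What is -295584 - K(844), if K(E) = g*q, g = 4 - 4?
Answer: -295584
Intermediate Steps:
q = -11/4 (q = -22/(-60 + 68) = -22/8 = -22*⅛ = -11/4 ≈ -2.7500)
g = 0
K(E) = 0 (K(E) = 0*(-11/4) = 0)
-295584 - K(844) = -295584 - 1*0 = -295584 + 0 = -295584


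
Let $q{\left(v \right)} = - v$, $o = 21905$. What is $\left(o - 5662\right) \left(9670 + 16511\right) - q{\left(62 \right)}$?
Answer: $425258045$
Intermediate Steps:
$\left(o - 5662\right) \left(9670 + 16511\right) - q{\left(62 \right)} = \left(21905 - 5662\right) \left(9670 + 16511\right) - \left(-1\right) 62 = 16243 \cdot 26181 - -62 = 425257983 + 62 = 425258045$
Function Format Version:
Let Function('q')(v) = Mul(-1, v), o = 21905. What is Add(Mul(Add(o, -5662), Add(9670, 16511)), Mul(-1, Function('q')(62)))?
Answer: 425258045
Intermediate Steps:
Add(Mul(Add(o, -5662), Add(9670, 16511)), Mul(-1, Function('q')(62))) = Add(Mul(Add(21905, -5662), Add(9670, 16511)), Mul(-1, Mul(-1, 62))) = Add(Mul(16243, 26181), Mul(-1, -62)) = Add(425257983, 62) = 425258045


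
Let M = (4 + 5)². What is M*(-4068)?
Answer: -329508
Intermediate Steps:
M = 81 (M = 9² = 81)
M*(-4068) = 81*(-4068) = -329508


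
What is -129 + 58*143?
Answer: 8165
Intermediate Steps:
-129 + 58*143 = -129 + 8294 = 8165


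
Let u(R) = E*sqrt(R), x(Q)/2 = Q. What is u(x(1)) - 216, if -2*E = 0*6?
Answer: -216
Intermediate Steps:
x(Q) = 2*Q
E = 0 (E = -0*6 = -1/2*0 = 0)
u(R) = 0 (u(R) = 0*sqrt(R) = 0)
u(x(1)) - 216 = 0 - 216 = -216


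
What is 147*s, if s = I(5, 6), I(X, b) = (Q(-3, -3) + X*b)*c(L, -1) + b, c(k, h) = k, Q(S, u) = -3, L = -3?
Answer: -11025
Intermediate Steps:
I(X, b) = 9 + b - 3*X*b (I(X, b) = (-3 + X*b)*(-3) + b = (9 - 3*X*b) + b = 9 + b - 3*X*b)
s = -75 (s = 9 + 6 - 3*5*6 = 9 + 6 - 90 = -75)
147*s = 147*(-75) = -11025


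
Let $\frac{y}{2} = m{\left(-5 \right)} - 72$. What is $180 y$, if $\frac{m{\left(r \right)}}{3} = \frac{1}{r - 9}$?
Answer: $- \frac{181980}{7} \approx -25997.0$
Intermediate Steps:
$m{\left(r \right)} = \frac{3}{-9 + r}$ ($m{\left(r \right)} = \frac{3}{r - 9} = \frac{3}{-9 + r}$)
$y = - \frac{1011}{7}$ ($y = 2 \left(\frac{3}{-9 - 5} - 72\right) = 2 \left(\frac{3}{-14} - 72\right) = 2 \left(3 \left(- \frac{1}{14}\right) - 72\right) = 2 \left(- \frac{3}{14} - 72\right) = 2 \left(- \frac{1011}{14}\right) = - \frac{1011}{7} \approx -144.43$)
$180 y = 180 \left(- \frac{1011}{7}\right) = - \frac{181980}{7}$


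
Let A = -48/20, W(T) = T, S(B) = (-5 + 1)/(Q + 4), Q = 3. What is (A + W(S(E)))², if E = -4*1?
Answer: 10816/1225 ≈ 8.8294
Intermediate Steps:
E = -4
S(B) = -4/7 (S(B) = (-5 + 1)/(3 + 4) = -4/7)
A = -12/5 (A = -48*1/20 = -12/5 ≈ -2.4000)
(A + W(S(E)))² = (-12/5 - 4/7)² = (-104/35)² = 10816/1225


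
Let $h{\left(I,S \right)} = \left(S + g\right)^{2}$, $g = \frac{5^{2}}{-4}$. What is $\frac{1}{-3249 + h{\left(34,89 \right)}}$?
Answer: $\frac{16}{57577} \approx 0.00027789$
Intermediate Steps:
$g = - \frac{25}{4}$ ($g = 25 \left(- \frac{1}{4}\right) = - \frac{25}{4} \approx -6.25$)
$h{\left(I,S \right)} = \left(- \frac{25}{4} + S\right)^{2}$ ($h{\left(I,S \right)} = \left(S - \frac{25}{4}\right)^{2} = \left(- \frac{25}{4} + S\right)^{2}$)
$\frac{1}{-3249 + h{\left(34,89 \right)}} = \frac{1}{-3249 + \frac{\left(-25 + 4 \cdot 89\right)^{2}}{16}} = \frac{1}{-3249 + \frac{\left(-25 + 356\right)^{2}}{16}} = \frac{1}{-3249 + \frac{331^{2}}{16}} = \frac{1}{-3249 + \frac{1}{16} \cdot 109561} = \frac{1}{-3249 + \frac{109561}{16}} = \frac{1}{\frac{57577}{16}} = \frac{16}{57577}$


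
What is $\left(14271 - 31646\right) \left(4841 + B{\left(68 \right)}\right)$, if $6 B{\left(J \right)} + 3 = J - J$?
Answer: $- \frac{168207375}{2} \approx -8.4104 \cdot 10^{7}$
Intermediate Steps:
$B{\left(J \right)} = - \frac{1}{2}$ ($B{\left(J \right)} = - \frac{1}{2} + \frac{J - J}{6} = - \frac{1}{2} + \frac{1}{6} \cdot 0 = - \frac{1}{2} + 0 = - \frac{1}{2}$)
$\left(14271 - 31646\right) \left(4841 + B{\left(68 \right)}\right) = \left(14271 - 31646\right) \left(4841 - \frac{1}{2}\right) = \left(-17375\right) \frac{9681}{2} = - \frac{168207375}{2}$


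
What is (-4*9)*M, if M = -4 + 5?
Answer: -36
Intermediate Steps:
M = 1
(-4*9)*M = -4*9*1 = -36*1 = -36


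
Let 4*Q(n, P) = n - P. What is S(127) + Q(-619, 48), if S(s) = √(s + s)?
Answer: -667/4 + √254 ≈ -150.81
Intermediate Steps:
S(s) = √2*√s (S(s) = √(2*s) = √2*√s)
Q(n, P) = -P/4 + n/4 (Q(n, P) = (n - P)/4 = -P/4 + n/4)
S(127) + Q(-619, 48) = √2*√127 + (-¼*48 + (¼)*(-619)) = √254 + (-12 - 619/4) = √254 - 667/4 = -667/4 + √254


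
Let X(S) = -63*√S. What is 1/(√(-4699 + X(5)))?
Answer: -I/√(4699 + 63*√5) ≈ -0.014374*I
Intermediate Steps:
1/(√(-4699 + X(5))) = 1/(√(-4699 - 63*√5)) = (-4699 - 63*√5)^(-½)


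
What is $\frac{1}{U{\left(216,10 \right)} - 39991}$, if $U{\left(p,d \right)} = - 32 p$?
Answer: $- \frac{1}{46903} \approx -2.1321 \cdot 10^{-5}$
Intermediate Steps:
$\frac{1}{U{\left(216,10 \right)} - 39991} = \frac{1}{\left(-32\right) 216 - 39991} = \frac{1}{-6912 - 39991} = \frac{1}{-46903} = - \frac{1}{46903}$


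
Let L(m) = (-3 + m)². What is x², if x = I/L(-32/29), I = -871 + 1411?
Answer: 206243139600/200533921 ≈ 1028.5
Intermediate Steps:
I = 540
x = 454140/14161 (x = 540/((-3 - 32/29)²) = 540/((-119/29)²) = 540/(14161/841) = 540*(841/14161) = 454140/14161 ≈ 32.070)
x² = (454140/14161)² = 206243139600/200533921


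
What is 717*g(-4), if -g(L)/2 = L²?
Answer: -22944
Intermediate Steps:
g(L) = -2*L²
717*g(-4) = 717*(-2*(-4)²) = 717*(-2*16) = 717*(-32) = -22944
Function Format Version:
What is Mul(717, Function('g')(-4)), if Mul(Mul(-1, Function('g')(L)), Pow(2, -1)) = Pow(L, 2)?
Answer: -22944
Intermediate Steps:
Function('g')(L) = Mul(-2, Pow(L, 2))
Mul(717, Function('g')(-4)) = Mul(717, Mul(-2, Pow(-4, 2))) = Mul(717, Mul(-2, 16)) = Mul(717, -32) = -22944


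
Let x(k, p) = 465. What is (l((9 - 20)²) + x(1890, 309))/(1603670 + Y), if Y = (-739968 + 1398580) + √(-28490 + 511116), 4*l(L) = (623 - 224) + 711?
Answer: 1679744385/5117919364898 - 1485*√482626/10235838729796 ≈ 0.00032811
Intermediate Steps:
l(L) = 555/2 (l(L) = ((623 - 224) + 711)/4 = (399 + 711)/4 = (¼)*1110 = 555/2)
Y = 658612 + √482626 ≈ 6.5931e+5
(l((9 - 20)²) + x(1890, 309))/(1603670 + Y) = (555/2 + 465)/(1603670 + (658612 + √482626)) = 1485/(2*(2262282 + √482626))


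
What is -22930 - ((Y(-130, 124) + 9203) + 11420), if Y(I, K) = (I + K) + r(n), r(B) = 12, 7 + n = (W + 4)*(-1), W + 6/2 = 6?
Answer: -43559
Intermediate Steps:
W = 3 (W = -3 + 6 = 3)
n = -14 (n = -7 + (3 + 4)*(-1) = -7 + 7*(-1) = -7 - 7 = -14)
Y(I, K) = 12 + I + K (Y(I, K) = (I + K) + 12 = 12 + I + K)
-22930 - ((Y(-130, 124) + 9203) + 11420) = -22930 - (((12 - 130 + 124) + 9203) + 11420) = -22930 - ((6 + 9203) + 11420) = -22930 - (9209 + 11420) = -22930 - 1*20629 = -22930 - 20629 = -43559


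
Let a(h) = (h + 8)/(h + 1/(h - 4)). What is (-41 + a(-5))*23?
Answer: -1913/2 ≈ -956.50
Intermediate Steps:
a(h) = (8 + h)/(h + 1/(-4 + h))
(-41 + a(-5))*23 = (-41 + (-32 + (-5)**2 + 4*(-5))/(1 + (-5)**2 - 4*(-5)))*23 = (-41 + (-32 + 25 - 20)/(1 + 25 + 20))*23 = (-41 - 27/46)*23 = -1913/46*23 = -1913/2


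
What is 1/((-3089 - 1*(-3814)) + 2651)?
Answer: 1/3376 ≈ 0.00029621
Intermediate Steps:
1/((-3089 - 1*(-3814)) + 2651) = 1/((-3089 + 3814) + 2651) = 1/(725 + 2651) = 1/3376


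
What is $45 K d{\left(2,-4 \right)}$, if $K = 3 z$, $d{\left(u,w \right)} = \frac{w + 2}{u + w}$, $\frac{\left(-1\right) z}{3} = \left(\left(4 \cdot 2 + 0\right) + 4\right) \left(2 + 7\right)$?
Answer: $-43740$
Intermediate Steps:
$z = -324$ ($z = - 3 \left(\left(4 \cdot 2 + 0\right) + 4\right) \left(2 + 7\right) = - 3 \left(\left(8 + 0\right) + 4\right) 9 = - 3 \left(8 + 4\right) 9 = - 3 \cdot 12 \cdot 9 = \left(-3\right) 108 = -324$)
$d{\left(u,w \right)} = \frac{2 + w}{u + w}$
$K = -972$ ($K = 3 \left(-324\right) = -972$)
$45 K d{\left(2,-4 \right)} = 45 \left(-972\right) \frac{2 - 4}{2 - 4} = - 43740 \frac{1}{-2} \left(-2\right) = - 43740 \left(\left(- \frac{1}{2}\right) \left(-2\right)\right) = \left(-43740\right) 1 = -43740$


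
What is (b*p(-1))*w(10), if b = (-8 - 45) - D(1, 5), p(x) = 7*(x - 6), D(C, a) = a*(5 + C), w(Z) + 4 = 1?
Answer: -12201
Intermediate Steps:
w(Z) = -3 (w(Z) = -4 + 1 = -3)
p(x) = -42 + 7*x (p(x) = 7*(-6 + x) = -42 + 7*x)
b = -83 (b = (-8 - 45) - 5*(5 + 1) = -53 - 5*6 = -53 - 1*30 = -53 - 30 = -83)
(b*p(-1))*w(10) = -83*(-42 + 7*(-1))*(-3) = -83*(-42 - 7)*(-3) = -83*(-49)*(-3) = 4067*(-3) = -12201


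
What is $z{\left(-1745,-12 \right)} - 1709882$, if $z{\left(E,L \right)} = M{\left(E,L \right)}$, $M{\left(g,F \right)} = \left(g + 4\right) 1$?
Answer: $-1711623$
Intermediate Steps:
$M{\left(g,F \right)} = 4 + g$ ($M{\left(g,F \right)} = \left(4 + g\right) 1 = 4 + g$)
$z{\left(E,L \right)} = 4 + E$
$z{\left(-1745,-12 \right)} - 1709882 = \left(4 - 1745\right) - 1709882 = -1741 - 1709882 = -1711623$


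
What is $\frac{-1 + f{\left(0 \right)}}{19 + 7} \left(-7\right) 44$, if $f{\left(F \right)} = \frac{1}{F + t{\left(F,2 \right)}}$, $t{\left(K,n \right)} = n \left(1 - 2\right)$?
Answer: $\frac{231}{13} \approx 17.769$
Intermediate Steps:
$t{\left(K,n \right)} = - n$ ($t{\left(K,n \right)} = n \left(-1\right) = - n$)
$f{\left(F \right)} = \frac{1}{-2 + F}$ ($f{\left(F \right)} = \frac{1}{F - 2} = \frac{1}{-2 + F}$)
$\frac{-1 + f{\left(0 \right)}}{19 + 7} \left(-7\right) 44 = \frac{-1 + \frac{1}{-2 + 0}}{19 + 7} \left(-7\right) 44 = \frac{-1 + \frac{1}{-2}}{26} \left(-7\right) 44 = \left(-1 - \frac{1}{2}\right) \frac{1}{26} \left(-7\right) 44 = \left(- \frac{3}{2}\right) \frac{1}{26} \left(-7\right) 44 = \left(- \frac{3}{52}\right) \left(-7\right) 44 = \frac{21}{52} \cdot 44 = \frac{231}{13}$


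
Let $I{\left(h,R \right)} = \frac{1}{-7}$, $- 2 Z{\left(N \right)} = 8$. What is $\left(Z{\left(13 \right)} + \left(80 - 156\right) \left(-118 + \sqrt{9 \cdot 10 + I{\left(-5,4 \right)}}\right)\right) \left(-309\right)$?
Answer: $-2769876 + \frac{23484 \sqrt{4403}}{7} \approx -2.5473 \cdot 10^{6}$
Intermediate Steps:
$Z{\left(N \right)} = -4$ ($Z{\left(N \right)} = \left(- \frac{1}{2}\right) 8 = -4$)
$I{\left(h,R \right)} = - \frac{1}{7}$
$\left(Z{\left(13 \right)} + \left(80 - 156\right) \left(-118 + \sqrt{9 \cdot 10 + I{\left(-5,4 \right)}}\right)\right) \left(-309\right) = \left(-4 + \left(80 - 156\right) \left(-118 + \sqrt{9 \cdot 10 - \frac{1}{7}}\right)\right) \left(-309\right) = \left(-4 - 76 \left(-118 + \sqrt{90 - \frac{1}{7}}\right)\right) \left(-309\right) = \left(-4 - 76 \left(-118 + \sqrt{\frac{629}{7}}\right)\right) \left(-309\right) = \left(-4 - 76 \left(-118 + \frac{\sqrt{4403}}{7}\right)\right) \left(-309\right) = \left(-4 + \left(8968 - \frac{76 \sqrt{4403}}{7}\right)\right) \left(-309\right) = \left(8964 - \frac{76 \sqrt{4403}}{7}\right) \left(-309\right) = -2769876 + \frac{23484 \sqrt{4403}}{7}$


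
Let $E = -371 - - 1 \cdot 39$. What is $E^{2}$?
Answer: $110224$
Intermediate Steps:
$E = -332$ ($E = -371 - \left(-1\right) 39 = -371 - -39 = -371 + 39 = -332$)
$E^{2} = \left(-332\right)^{2} = 110224$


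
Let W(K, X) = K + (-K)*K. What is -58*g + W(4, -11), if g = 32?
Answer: -1868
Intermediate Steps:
W(K, X) = K - K²
-58*g + W(4, -11) = -58*32 + 4*(1 - 1*4) = -1856 + 4*(1 - 4) = -1856 + 4*(-3) = -1856 - 12 = -1868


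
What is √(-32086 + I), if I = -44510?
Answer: 2*I*√19149 ≈ 276.76*I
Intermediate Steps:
√(-32086 + I) = √(-32086 - 44510) = √(-76596) = 2*I*√19149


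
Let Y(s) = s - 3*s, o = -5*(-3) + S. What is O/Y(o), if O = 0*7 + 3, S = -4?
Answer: -3/22 ≈ -0.13636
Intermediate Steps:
o = 11 (o = -5*(-3) - 4 = 15 - 4 = 11)
Y(s) = -2*s
O = 3 (O = 0 + 3 = 3)
O/Y(o) = 3/((-2*11)) = 3/(-22) = 3*(-1/22) = -3/22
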